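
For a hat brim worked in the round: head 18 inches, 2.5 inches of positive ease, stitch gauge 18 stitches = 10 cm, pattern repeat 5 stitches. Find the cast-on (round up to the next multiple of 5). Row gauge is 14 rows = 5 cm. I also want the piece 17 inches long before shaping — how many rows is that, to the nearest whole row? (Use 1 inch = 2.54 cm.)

Cast on 95 stitches; work 121 rows.

Finished = 18 + 2.5 = 20.5 inches.
20.5 inches × 2.54 = 52.07 cm.
18/10 = 1.8 sts per cm; 52.07 × 1.8 = 93.73 sts.
Next multiple of 5 → 95.
17 inches = 43.18 cm; × 2.8 = 120.90 → 121 rows.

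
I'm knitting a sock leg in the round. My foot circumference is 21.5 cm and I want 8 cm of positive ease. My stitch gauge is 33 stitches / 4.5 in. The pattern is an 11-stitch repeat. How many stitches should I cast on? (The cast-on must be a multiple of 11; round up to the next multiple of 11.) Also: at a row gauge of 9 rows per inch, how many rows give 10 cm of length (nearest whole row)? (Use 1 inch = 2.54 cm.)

Cast on 88 stitches; work 35 rows.

Finished = 21.5 + 8 = 29.5 cm.
29.5 cm × 1/2.54 = 11.61 inches.
33/4.5 = 7.333 sts per in; 11.61 × 7.333 = 85.17 sts.
Next multiple of 11 → 88.
10 cm = 3.94 inches; × 9 = 35.43 → 35 rows.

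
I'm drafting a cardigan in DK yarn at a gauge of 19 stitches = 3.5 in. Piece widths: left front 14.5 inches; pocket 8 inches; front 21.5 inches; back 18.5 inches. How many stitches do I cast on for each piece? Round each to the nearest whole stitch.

left front 79; pocket 43; front 117; back 100.

Rate = 19/3.5 = 5.429 sts per in.
left front: 14.5 × 5.429 = 78.71 → 79.
pocket: 8 × 5.429 = 43.43 → 43.
front: 21.5 × 5.429 = 116.71 → 117.
back: 18.5 × 5.429 = 100.43 → 100.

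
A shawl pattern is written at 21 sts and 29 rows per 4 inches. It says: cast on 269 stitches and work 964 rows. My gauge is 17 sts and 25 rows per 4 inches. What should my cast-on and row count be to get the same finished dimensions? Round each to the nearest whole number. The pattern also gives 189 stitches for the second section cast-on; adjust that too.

Stitches: 269 × 17/21 = 217.76 → 218.
Rows: 964 × 25/29 = 831.03 → 831.
second section cast-on: 189 × 17/21 = 153.00 → 153.

Cast on 218 stitches; work 831 rows; second section cast-on 153 stitches.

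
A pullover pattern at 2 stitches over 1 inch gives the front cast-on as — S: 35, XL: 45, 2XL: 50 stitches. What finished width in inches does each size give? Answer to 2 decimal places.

S 17.50 inches; XL 22.50 inches; 2XL 25.00 inches.

2/1 = 2 sts per in.
S: 35 / 2 = 17.500 → 17.50 in.
XL: 45 / 2 = 22.500 → 22.50 in.
2XL: 50 / 2 = 25.000 → 25.00 in.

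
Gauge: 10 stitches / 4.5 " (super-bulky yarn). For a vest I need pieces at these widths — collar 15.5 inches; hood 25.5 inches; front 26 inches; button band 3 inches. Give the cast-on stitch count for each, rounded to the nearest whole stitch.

Rate = 10/4.5 = 2.222 sts per in.
collar: 15.5 × 2.222 = 34.44 → 34.
hood: 25.5 × 2.222 = 56.67 → 57.
front: 26 × 2.222 = 57.78 → 58.
button band: 3 × 2.222 = 6.67 → 7.

collar 34; hood 57; front 58; button band 7.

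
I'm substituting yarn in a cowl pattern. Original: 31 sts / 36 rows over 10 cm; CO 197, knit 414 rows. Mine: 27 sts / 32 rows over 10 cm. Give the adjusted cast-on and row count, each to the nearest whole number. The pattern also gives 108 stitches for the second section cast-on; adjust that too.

Stitches: 197 × 27/31 = 171.58 → 172.
Rows: 414 × 32/36 = 368.00 → 368.
second section cast-on: 108 × 27/31 = 94.06 → 94.

Cast on 172 stitches; work 368 rows; second section cast-on 94 stitches.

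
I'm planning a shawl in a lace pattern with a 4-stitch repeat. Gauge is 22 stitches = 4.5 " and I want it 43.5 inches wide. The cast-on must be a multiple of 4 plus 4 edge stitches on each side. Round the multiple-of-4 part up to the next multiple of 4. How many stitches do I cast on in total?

22 / 4.5 = 4.889 sts per inch.
43.5 × 4.889 = 212.67 sts.
Less 8 edge sts → 204.67 for the repeat.
Next multiple of 4: 208.
Add back 8 edge sts → 216.

216 stitches.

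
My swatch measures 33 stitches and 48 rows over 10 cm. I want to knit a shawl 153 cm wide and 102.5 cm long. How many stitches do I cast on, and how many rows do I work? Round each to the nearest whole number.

Cast on 505 stitches and work 492 rows.

Stitch gauge = 33/10 = 3.3 sts/cm; 153 × 3.3 = 504.90 → 505 sts.
Row gauge = 48/10 = 4.8 rows/cm; 102.5 × 4.8 = 492.00 → 492 rows.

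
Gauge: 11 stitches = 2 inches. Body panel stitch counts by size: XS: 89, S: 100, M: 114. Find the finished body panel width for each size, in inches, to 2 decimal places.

11/2 = 5.5 sts per in.
XS: 89 / 5.5 = 16.182 → 16.18 in.
S: 100 / 5.5 = 18.182 → 18.18 in.
M: 114 / 5.5 = 20.727 → 20.73 in.

XS 16.18 inches; S 18.18 inches; M 20.73 inches.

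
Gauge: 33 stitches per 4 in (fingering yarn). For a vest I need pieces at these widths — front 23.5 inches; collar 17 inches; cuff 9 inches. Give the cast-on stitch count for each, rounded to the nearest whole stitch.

front 194; collar 140; cuff 74.

Rate = 33/4 = 8.25 sts per in.
front: 23.5 × 8.25 = 193.88 → 194.
collar: 17 × 8.25 = 140.25 → 140.
cuff: 9 × 8.25 = 74.25 → 74.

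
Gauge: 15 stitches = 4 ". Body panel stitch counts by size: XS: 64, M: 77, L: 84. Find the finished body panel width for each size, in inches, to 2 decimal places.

XS 17.07 inches; M 20.53 inches; L 22.40 inches.

15/4 = 3.75 sts per in.
XS: 64 / 3.75 = 17.067 → 17.07 in.
M: 77 / 3.75 = 20.533 → 20.53 in.
L: 84 / 3.75 = 22.400 → 22.40 in.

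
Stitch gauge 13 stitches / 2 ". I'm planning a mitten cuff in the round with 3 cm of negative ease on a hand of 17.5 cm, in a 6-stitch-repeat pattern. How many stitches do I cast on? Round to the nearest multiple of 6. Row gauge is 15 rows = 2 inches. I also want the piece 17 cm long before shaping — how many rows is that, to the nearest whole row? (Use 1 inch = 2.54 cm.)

Finished = 17.5 − 3 = 14.5 cm.
14.5 cm × 1/2.54 = 5.71 inches.
13/2 = 6.5 sts per in; 5.71 × 6.5 = 37.11 sts.
Nearest multiple of 6 → 36.
17 cm = 6.69 inches; × 7.5 = 50.20 → 50 rows.

Cast on 36 stitches; work 50 rows.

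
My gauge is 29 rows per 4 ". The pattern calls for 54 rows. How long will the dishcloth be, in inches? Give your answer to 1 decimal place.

7.4 inches.

29 rows / 4 inch = 7.25 rows per inch.
54 / 7.25 = 7.45 inches.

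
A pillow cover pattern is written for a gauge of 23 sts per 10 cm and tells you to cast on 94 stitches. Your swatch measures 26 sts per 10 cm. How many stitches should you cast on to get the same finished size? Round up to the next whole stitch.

Scale factor = 26 / 23 = 1.130.
94 × 26 / 23 = 106.26 sts.
→ 107 sts.

Cast on 107 stitches.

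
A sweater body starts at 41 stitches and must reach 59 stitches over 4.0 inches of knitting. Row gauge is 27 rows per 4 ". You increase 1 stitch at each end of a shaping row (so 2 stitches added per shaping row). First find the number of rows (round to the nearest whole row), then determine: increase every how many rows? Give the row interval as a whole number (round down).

Rows = 4.0 × 6.75 = 27.0 → 27 rows.
Stitches to add: 18 → 9 shaping rows (at 2 st each).
27 / 9 = 3.00 → every 3 rows.

Increase every 3rd row.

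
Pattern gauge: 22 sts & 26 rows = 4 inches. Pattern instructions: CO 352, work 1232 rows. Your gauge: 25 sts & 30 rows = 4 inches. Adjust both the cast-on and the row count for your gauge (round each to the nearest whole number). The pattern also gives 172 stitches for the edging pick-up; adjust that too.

Stitches: 352 × 25/22 = 400.00 → 400.
Rows: 1232 × 30/26 = 1421.54 → 1422.
edging pick-up: 172 × 25/22 = 195.45 → 195.

Cast on 400 stitches; work 1422 rows; edging pick-up 195 stitches.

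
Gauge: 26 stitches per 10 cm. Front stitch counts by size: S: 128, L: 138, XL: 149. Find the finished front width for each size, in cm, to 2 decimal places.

S 49.23 cm; L 53.08 cm; XL 57.31 cm.

26/10 = 2.6 sts per cm.
S: 128 / 2.6 = 49.231 → 49.23 cm.
L: 138 / 2.6 = 53.077 → 53.08 cm.
XL: 149 / 2.6 = 57.308 → 57.31 cm.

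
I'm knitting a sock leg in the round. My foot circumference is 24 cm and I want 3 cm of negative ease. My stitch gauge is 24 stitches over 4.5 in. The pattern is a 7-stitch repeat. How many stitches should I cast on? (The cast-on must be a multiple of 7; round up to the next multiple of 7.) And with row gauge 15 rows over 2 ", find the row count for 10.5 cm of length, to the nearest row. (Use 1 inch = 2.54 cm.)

Finished = 24 − 3 = 21 cm.
21 cm × 1/2.54 = 8.27 inches.
24/4.5 = 5.333 sts per in; 8.27 × 5.333 = 44.09 sts.
Next multiple of 7 → 49.
10.5 cm = 4.13 inches; × 7.5 = 31.00 → 31 rows.

Cast on 49 stitches; work 31 rows.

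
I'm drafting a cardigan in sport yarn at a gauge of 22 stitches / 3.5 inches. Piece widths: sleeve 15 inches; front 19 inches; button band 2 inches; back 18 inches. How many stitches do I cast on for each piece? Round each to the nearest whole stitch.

sleeve 94; front 119; button band 13; back 113.

Rate = 22/3.5 = 6.286 sts per in.
sleeve: 15 × 6.286 = 94.29 → 94.
front: 19 × 6.286 = 119.43 → 119.
button band: 2 × 6.286 = 12.57 → 13.
back: 18 × 6.286 = 113.14 → 113.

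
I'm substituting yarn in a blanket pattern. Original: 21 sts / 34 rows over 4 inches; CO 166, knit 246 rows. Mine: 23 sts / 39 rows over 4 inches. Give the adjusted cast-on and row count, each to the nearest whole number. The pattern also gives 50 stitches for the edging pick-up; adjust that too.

Cast on 182 stitches; work 282 rows; edging pick-up 55 stitches.

Stitches: 166 × 23/21 = 181.81 → 182.
Rows: 246 × 39/34 = 282.18 → 282.
edging pick-up: 50 × 23/21 = 54.76 → 55.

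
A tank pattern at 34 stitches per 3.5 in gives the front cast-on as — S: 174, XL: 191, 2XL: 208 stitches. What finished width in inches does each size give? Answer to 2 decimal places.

34/3.5 = 9.714 sts per in.
S: 174 / 9.714 = 17.912 → 17.91 in.
XL: 191 / 9.714 = 19.662 → 19.66 in.
2XL: 208 / 9.714 = 21.412 → 21.41 in.

S 17.91 inches; XL 19.66 inches; 2XL 21.41 inches.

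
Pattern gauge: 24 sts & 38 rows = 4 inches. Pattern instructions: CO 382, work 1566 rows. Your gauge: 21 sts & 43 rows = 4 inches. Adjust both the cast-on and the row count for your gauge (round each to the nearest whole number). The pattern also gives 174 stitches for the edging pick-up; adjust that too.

Stitches: 382 × 21/24 = 334.25 → 334.
Rows: 1566 × 43/38 = 1772.05 → 1772.
edging pick-up: 174 × 21/24 = 152.25 → 152.

Cast on 334 stitches; work 1772 rows; edging pick-up 152 stitches.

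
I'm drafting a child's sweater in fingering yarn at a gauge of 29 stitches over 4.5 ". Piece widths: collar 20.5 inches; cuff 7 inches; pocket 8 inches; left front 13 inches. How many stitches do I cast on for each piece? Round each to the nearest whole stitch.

Rate = 29/4.5 = 6.444 sts per in.
collar: 20.5 × 6.444 = 132.11 → 132.
cuff: 7 × 6.444 = 45.11 → 45.
pocket: 8 × 6.444 = 51.56 → 52.
left front: 13 × 6.444 = 83.78 → 84.

collar 132; cuff 45; pocket 52; left front 84.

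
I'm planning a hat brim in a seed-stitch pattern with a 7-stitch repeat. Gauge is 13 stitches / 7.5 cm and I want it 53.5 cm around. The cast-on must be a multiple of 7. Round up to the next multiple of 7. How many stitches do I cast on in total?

CO 98 sts.

13 / 7.5 = 1.733 sts per cm.
53.5 × 1.733 = 92.73 sts.
Next multiple of 7: 98.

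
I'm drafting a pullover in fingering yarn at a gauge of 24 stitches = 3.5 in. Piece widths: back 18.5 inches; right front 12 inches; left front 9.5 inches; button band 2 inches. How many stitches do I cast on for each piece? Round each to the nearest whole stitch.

Rate = 24/3.5 = 6.857 sts per in.
back: 18.5 × 6.857 = 126.86 → 127.
right front: 12 × 6.857 = 82.29 → 82.
left front: 9.5 × 6.857 = 65.14 → 65.
button band: 2 × 6.857 = 13.71 → 14.

back 127; right front 82; left front 65; button band 14.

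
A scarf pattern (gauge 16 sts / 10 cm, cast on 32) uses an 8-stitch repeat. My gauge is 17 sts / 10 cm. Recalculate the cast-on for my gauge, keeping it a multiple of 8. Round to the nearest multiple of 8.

32 × 17 / 16 = 34.00.
Nearest multiple of 8: 32.

CO 32 sts.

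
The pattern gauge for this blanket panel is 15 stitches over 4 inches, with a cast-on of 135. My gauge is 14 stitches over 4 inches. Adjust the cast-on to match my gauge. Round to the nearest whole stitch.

Scale factor = 14 / 15 = 0.933.
135 × 14 / 15 = 126.00 sts.

Cast on 126 stitches.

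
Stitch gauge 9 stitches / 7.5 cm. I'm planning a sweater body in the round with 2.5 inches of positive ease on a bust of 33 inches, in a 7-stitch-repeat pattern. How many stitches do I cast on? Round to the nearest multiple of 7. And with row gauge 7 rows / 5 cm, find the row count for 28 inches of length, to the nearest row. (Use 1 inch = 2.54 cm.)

Cast on 105 stitches; work 100 rows.

Finished = 33 + 2.5 = 35.5 inches.
35.5 inches × 2.54 = 90.17 cm.
9/7.5 = 1.2 sts per cm; 90.17 × 1.2 = 108.20 sts.
Nearest multiple of 7 → 105.
28 inches = 71.12 cm; × 1.4 = 99.57 → 100 rows.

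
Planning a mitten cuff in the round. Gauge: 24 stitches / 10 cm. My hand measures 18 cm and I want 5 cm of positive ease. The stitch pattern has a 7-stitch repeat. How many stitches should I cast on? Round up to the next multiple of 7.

Cast on 56 stitches.

Finished = 18 + 5 = 23 cm.
24 / 10 = 2.4 sts/cm.
23 × 2.4 = 55.20 sts.
Next multiple of 7: 56.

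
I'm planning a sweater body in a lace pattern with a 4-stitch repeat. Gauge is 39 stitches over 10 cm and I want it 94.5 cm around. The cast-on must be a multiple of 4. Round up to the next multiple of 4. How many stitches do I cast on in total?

39 / 10 = 3.9 sts per cm.
94.5 × 3.9 = 368.55 sts.
Next multiple of 4: 372.

CO 372 sts.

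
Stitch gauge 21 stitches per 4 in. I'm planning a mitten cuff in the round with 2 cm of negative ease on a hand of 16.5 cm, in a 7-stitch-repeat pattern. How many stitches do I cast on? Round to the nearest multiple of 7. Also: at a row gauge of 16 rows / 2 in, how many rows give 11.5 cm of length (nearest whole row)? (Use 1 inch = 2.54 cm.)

Finished = 16.5 − 2 = 14.5 cm.
14.5 cm × 1/2.54 = 5.71 inches.
21/4 = 5.25 sts per in; 5.71 × 5.25 = 29.97 sts.
Nearest multiple of 7 → 28.
11.5 cm = 4.53 inches; × 8 = 36.22 → 36 rows.

Cast on 28 stitches; work 36 rows.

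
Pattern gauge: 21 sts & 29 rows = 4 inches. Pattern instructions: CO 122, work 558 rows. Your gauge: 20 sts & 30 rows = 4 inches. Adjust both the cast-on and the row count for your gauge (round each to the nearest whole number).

Stitches: 122 × 20/21 = 116.19 → 116.
Rows: 558 × 30/29 = 577.24 → 577.

Cast on 116 stitches; work 577 rows.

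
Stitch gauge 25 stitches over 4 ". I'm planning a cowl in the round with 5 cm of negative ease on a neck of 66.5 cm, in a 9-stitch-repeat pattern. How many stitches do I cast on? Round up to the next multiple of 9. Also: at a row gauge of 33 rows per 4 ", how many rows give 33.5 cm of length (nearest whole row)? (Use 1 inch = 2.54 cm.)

Finished = 66.5 − 5 = 61.5 cm.
61.5 cm × 1/2.54 = 24.21 inches.
25/4 = 6.25 sts per in; 24.21 × 6.25 = 151.33 sts.
Next multiple of 9 → 153.
33.5 cm = 13.19 inches; × 8.25 = 108.81 → 109 rows.

Cast on 153 stitches; work 109 rows.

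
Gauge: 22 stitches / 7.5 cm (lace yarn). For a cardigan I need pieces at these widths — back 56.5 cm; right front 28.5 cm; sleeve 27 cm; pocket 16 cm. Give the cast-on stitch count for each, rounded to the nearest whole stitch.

Rate = 22/7.5 = 2.933 sts per cm.
back: 56.5 × 2.933 = 165.73 → 166.
right front: 28.5 × 2.933 = 83.60 → 84.
sleeve: 27 × 2.933 = 79.20 → 79.
pocket: 16 × 2.933 = 46.93 → 47.

back 166; right front 84; sleeve 79; pocket 47.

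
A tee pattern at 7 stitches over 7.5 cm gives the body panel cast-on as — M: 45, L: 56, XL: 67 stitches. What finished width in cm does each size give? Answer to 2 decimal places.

7/7.5 = 0.933 sts per cm.
M: 45 / 0.933 = 48.214 → 48.21 cm.
L: 56 / 0.933 = 60.000 → 60.00 cm.
XL: 67 / 0.933 = 71.786 → 71.79 cm.

M 48.21 cm; L 60.00 cm; XL 71.79 cm.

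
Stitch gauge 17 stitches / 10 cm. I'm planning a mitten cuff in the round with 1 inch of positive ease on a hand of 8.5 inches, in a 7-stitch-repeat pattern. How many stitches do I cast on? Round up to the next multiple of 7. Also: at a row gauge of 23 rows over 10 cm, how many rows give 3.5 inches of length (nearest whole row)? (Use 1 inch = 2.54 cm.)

Finished = 8.5 + 1 = 9.5 inches.
9.5 inches × 2.54 = 24.13 cm.
17/10 = 1.7 sts per cm; 24.13 × 1.7 = 41.02 sts.
Next multiple of 7 → 42.
3.5 inches = 8.89 cm; × 2.3 = 20.45 → 20 rows.

Cast on 42 stitches; work 20 rows.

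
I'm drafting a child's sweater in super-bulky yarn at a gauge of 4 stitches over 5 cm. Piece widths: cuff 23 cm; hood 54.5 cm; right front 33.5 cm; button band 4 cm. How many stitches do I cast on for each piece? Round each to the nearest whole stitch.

Rate = 4/5 = 0.8 sts per cm.
cuff: 23 × 0.8 = 18.40 → 18.
hood: 54.5 × 0.8 = 43.60 → 44.
right front: 33.5 × 0.8 = 26.80 → 27.
button band: 4 × 0.8 = 3.20 → 3.

cuff 18; hood 44; right front 27; button band 3.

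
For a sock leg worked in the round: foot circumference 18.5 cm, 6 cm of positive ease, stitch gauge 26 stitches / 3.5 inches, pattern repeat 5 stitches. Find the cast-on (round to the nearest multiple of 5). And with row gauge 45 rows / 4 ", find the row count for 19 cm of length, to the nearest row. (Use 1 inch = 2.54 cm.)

Finished = 18.5 + 6 = 24.5 cm.
24.5 cm × 1/2.54 = 9.65 inches.
26/3.5 = 7.429 sts per in; 9.65 × 7.429 = 71.65 sts.
Nearest multiple of 5 → 70.
19 cm = 7.48 inches; × 11.25 = 84.15 → 84 rows.

Cast on 70 stitches; work 84 rows.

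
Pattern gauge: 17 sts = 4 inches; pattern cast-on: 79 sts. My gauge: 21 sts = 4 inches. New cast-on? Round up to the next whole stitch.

Scale factor = 21 / 17 = 1.235.
79 × 21 / 17 = 97.59 sts.
→ 98 sts.

98 stitches.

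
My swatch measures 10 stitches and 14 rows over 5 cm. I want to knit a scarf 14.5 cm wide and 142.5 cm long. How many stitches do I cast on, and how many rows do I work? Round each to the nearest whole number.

Stitch gauge = 10/5 = 2 sts/cm; 14.5 × 2 = 29.00 → 29 sts.
Row gauge = 14/5 = 2.8 rows/cm; 142.5 × 2.8 = 399.00 → 399 rows.

Cast on 29 stitches and work 399 rows.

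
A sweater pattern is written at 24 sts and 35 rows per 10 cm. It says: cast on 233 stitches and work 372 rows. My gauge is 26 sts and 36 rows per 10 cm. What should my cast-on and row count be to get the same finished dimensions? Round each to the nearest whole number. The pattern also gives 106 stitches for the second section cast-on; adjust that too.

Cast on 252 stitches; work 383 rows; second section cast-on 115 stitches.

Stitches: 233 × 26/24 = 252.42 → 252.
Rows: 372 × 36/35 = 382.63 → 383.
second section cast-on: 106 × 26/24 = 114.83 → 115.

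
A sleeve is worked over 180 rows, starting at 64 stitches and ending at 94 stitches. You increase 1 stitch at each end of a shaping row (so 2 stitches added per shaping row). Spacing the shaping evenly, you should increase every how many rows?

Stitches to add: |94 − 64| = 30.
Shaping rows needed: 30 / 2 = 15.
180 rows / 15 = every 12 rows.

Increase every 12th row.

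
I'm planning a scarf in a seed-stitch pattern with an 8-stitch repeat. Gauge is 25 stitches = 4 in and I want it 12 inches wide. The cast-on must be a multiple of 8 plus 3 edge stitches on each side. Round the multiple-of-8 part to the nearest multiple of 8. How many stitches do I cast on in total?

78 stitches.

25 / 4 = 6.25 sts per inch.
12 × 6.25 = 75.00 sts.
Less 6 edge sts → 69.00 for the repeat.
Nearest multiple of 8: 72.
Add back 6 edge sts → 78.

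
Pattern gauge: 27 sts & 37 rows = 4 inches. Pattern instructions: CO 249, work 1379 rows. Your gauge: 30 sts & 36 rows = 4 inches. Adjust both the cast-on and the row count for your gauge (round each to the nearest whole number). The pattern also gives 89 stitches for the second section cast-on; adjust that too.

Stitches: 249 × 30/27 = 276.67 → 277.
Rows: 1379 × 36/37 = 1341.73 → 1342.
second section cast-on: 89 × 30/27 = 98.89 → 99.

Cast on 277 stitches; work 1342 rows; second section cast-on 99 stitches.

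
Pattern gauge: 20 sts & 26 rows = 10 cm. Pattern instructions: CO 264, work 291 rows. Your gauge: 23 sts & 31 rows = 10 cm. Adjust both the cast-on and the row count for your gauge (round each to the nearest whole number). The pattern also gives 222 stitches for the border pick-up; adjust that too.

Cast on 304 stitches; work 347 rows; border pick-up 255 stitches.

Stitches: 264 × 23/20 = 303.60 → 304.
Rows: 291 × 31/26 = 346.96 → 347.
border pick-up: 222 × 23/20 = 255.30 → 255.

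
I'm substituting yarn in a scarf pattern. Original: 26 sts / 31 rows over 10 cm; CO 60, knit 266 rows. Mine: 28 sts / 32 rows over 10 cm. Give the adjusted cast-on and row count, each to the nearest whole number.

Cast on 65 stitches; work 275 rows.

Stitches: 60 × 28/26 = 64.62 → 65.
Rows: 266 × 32/31 = 274.58 → 275.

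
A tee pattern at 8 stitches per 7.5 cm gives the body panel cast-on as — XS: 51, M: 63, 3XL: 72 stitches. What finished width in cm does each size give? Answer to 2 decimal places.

XS 47.81 cm; M 59.06 cm; 3XL 67.50 cm.

8/7.5 = 1.067 sts per cm.
XS: 51 / 1.067 = 47.812 → 47.81 cm.
M: 63 / 1.067 = 59.062 → 59.06 cm.
3XL: 72 / 1.067 = 67.500 → 67.50 cm.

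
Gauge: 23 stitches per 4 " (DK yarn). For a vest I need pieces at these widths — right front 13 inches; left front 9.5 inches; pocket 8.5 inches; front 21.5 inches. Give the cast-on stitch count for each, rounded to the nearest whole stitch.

right front 75; left front 55; pocket 49; front 124.

Rate = 23/4 = 5.75 sts per in.
right front: 13 × 5.75 = 74.75 → 75.
left front: 9.5 × 5.75 = 54.62 → 55.
pocket: 8.5 × 5.75 = 48.88 → 49.
front: 21.5 × 5.75 = 123.62 → 124.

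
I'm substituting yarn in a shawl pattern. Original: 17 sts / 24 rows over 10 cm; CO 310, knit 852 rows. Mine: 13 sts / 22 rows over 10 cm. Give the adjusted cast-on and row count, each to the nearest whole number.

Cast on 237 stitches; work 781 rows.

Stitches: 310 × 13/17 = 237.06 → 237.
Rows: 852 × 22/24 = 781.00 → 781.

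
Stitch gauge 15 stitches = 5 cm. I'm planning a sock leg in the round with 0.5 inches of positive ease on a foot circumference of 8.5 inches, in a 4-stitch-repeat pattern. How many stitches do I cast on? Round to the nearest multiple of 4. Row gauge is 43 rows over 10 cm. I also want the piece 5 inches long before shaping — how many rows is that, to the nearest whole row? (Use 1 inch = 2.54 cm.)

Cast on 68 stitches; work 55 rows.

Finished = 8.5 + 0.5 = 9 inches.
9 inches × 2.54 = 22.86 cm.
15/5 = 3 sts per cm; 22.86 × 3 = 68.58 sts.
Nearest multiple of 4 → 68.
5 inches = 12.70 cm; × 4.3 = 54.61 → 55 rows.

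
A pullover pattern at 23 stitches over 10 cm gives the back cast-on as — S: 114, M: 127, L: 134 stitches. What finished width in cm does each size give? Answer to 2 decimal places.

23/10 = 2.3 sts per cm.
S: 114 / 2.3 = 49.565 → 49.57 cm.
M: 127 / 2.3 = 55.217 → 55.22 cm.
L: 134 / 2.3 = 58.261 → 58.26 cm.

S 49.57 cm; M 55.22 cm; L 58.26 cm.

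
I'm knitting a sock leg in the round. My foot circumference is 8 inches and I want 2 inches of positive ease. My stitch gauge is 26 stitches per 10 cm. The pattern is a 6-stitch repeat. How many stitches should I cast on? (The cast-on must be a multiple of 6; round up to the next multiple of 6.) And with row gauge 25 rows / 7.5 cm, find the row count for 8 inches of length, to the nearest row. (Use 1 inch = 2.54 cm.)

Cast on 72 stitches; work 68 rows.

Finished = 8 + 2 = 10 inches.
10 inches × 2.54 = 25.40 cm.
26/10 = 2.6 sts per cm; 25.40 × 2.6 = 66.04 sts.
Next multiple of 6 → 72.
8 inches = 20.32 cm; × 3.333 = 67.73 → 68 rows.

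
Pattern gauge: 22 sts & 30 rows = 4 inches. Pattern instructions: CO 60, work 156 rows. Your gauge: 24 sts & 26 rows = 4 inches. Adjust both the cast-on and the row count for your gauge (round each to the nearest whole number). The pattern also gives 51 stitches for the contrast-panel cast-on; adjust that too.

Stitches: 60 × 24/22 = 65.45 → 65.
Rows: 156 × 26/30 = 135.20 → 135.
contrast-panel cast-on: 51 × 24/22 = 55.64 → 56.

Cast on 65 stitches; work 135 rows; contrast-panel cast-on 56 stitches.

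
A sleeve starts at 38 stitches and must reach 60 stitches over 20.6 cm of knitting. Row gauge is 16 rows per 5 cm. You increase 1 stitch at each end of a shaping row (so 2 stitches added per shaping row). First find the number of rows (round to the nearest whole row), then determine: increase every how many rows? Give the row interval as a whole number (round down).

Rows = 20.6 × 3.2 = 65.9 → 66 rows.
Stitches to add: 22 → 11 shaping rows (at 2 st each).
66 / 11 = 6.00 → every 6 rows.

Increase every 6th row.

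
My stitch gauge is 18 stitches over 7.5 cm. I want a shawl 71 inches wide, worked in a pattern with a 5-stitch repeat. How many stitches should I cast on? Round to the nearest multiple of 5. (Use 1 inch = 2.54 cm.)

CO 435 sts.

71 in = 71 × 2.54 = 180.34 cm.
18 / 7.5 = 2.4 sts/cm.
180.34 × 2.4 = 432.82 sts.
→ 435.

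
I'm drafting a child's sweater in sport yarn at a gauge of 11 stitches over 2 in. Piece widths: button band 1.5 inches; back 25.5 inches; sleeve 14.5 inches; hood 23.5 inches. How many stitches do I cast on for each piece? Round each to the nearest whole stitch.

button band 8; back 140; sleeve 80; hood 129.

Rate = 11/2 = 5.5 sts per in.
button band: 1.5 × 5.5 = 8.25 → 8.
back: 25.5 × 5.5 = 140.25 → 140.
sleeve: 14.5 × 5.5 = 79.75 → 80.
hood: 23.5 × 5.5 = 129.25 → 129.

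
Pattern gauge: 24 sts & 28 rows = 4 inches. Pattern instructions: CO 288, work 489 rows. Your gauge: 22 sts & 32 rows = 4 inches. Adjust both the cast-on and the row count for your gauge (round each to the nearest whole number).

Cast on 264 stitches; work 559 rows.

Stitches: 288 × 22/24 = 264.00 → 264.
Rows: 489 × 32/28 = 558.86 → 559.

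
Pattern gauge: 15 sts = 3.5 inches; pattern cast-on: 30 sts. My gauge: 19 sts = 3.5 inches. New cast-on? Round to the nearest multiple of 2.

CO 38 sts.

Scale factor = 19 / 15 = 1.267.
30 × 19 / 15 = 38.00 sts.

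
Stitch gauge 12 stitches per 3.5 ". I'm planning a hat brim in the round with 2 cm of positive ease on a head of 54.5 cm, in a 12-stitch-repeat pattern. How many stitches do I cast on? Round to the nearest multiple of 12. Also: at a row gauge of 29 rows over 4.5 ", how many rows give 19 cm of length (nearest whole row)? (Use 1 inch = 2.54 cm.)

Finished = 54.5 + 2 = 56.5 cm.
56.5 cm × 1/2.54 = 22.24 inches.
12/3.5 = 3.429 sts per in; 22.24 × 3.429 = 76.27 sts.
Nearest multiple of 12 → 72.
19 cm = 7.48 inches; × 6.444 = 48.21 → 48 rows.

Cast on 72 stitches; work 48 rows.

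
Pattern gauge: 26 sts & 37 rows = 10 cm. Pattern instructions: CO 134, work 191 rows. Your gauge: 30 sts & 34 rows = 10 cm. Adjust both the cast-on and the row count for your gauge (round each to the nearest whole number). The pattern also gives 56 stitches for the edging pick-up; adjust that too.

Cast on 155 stitches; work 176 rows; edging pick-up 65 stitches.

Stitches: 134 × 30/26 = 154.62 → 155.
Rows: 191 × 34/37 = 175.51 → 176.
edging pick-up: 56 × 30/26 = 64.62 → 65.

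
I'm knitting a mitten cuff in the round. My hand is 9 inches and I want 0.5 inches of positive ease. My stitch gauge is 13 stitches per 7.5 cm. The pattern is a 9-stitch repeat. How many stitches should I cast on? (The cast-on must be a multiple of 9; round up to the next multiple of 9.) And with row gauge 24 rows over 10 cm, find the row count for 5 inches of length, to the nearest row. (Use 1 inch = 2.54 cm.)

Cast on 45 stitches; work 30 rows.

Finished = 9 + 0.5 = 9.5 inches.
9.5 inches × 2.54 = 24.13 cm.
13/7.5 = 1.733 sts per cm; 24.13 × 1.733 = 41.83 sts.
Next multiple of 9 → 45.
5 inches = 12.70 cm; × 2.4 = 30.48 → 30 rows.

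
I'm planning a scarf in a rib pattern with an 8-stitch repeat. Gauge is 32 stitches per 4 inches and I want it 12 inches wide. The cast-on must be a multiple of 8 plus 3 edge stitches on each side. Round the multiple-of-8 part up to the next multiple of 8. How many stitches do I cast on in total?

32 / 4 = 8 sts per inch.
12 × 8 = 96.00 sts.
Less 6 edge sts → 90.00 for the repeat.
Next multiple of 8: 96.
Add back 6 edge sts → 102.

Cast on 102 stitches.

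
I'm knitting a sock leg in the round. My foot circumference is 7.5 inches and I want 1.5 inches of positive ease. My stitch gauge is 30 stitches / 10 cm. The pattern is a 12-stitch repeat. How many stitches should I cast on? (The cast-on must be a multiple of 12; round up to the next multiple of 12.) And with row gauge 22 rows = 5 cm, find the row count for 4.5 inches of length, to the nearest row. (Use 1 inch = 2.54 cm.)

Finished = 7.5 + 1.5 = 9 inches.
9 inches × 2.54 = 22.86 cm.
30/10 = 3 sts per cm; 22.86 × 3 = 68.58 sts.
Next multiple of 12 → 72.
4.5 inches = 11.43 cm; × 4.4 = 50.29 → 50 rows.

Cast on 72 stitches; work 50 rows.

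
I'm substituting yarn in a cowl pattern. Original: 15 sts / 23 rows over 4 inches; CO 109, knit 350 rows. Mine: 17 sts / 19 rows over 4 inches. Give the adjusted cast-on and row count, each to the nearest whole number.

Cast on 124 stitches; work 289 rows.

Stitches: 109 × 17/15 = 123.53 → 124.
Rows: 350 × 19/23 = 289.13 → 289.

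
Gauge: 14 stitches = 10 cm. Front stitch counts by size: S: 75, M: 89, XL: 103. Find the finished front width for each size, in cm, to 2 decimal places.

14/10 = 1.4 sts per cm.
S: 75 / 1.4 = 53.571 → 53.57 cm.
M: 89 / 1.4 = 63.571 → 63.57 cm.
XL: 103 / 1.4 = 73.571 → 73.57 cm.

S 53.57 cm; M 63.57 cm; XL 73.57 cm.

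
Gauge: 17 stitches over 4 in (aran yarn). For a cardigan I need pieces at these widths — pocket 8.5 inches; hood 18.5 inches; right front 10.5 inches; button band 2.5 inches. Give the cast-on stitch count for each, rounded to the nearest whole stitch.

Rate = 17/4 = 4.25 sts per in.
pocket: 8.5 × 4.25 = 36.12 → 36.
hood: 18.5 × 4.25 = 78.62 → 79.
right front: 10.5 × 4.25 = 44.62 → 45.
button band: 2.5 × 4.25 = 10.62 → 11.

pocket 36; hood 79; right front 45; button band 11.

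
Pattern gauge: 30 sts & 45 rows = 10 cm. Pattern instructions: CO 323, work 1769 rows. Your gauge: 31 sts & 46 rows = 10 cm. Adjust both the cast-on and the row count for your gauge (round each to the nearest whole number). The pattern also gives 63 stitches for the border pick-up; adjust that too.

Stitches: 323 × 31/30 = 333.77 → 334.
Rows: 1769 × 46/45 = 1808.31 → 1808.
border pick-up: 63 × 31/30 = 65.10 → 65.

Cast on 334 stitches; work 1808 rows; border pick-up 65 stitches.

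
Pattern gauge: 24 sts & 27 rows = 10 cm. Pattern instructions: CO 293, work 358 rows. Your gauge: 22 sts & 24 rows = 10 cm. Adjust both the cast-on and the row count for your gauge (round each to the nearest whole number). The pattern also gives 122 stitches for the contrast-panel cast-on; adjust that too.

Cast on 269 stitches; work 318 rows; contrast-panel cast-on 112 stitches.

Stitches: 293 × 22/24 = 268.58 → 269.
Rows: 358 × 24/27 = 318.22 → 318.
contrast-panel cast-on: 122 × 22/24 = 111.83 → 112.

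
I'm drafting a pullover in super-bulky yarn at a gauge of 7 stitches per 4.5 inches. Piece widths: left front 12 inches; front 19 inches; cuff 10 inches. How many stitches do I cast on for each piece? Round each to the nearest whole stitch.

Rate = 7/4.5 = 1.556 sts per in.
left front: 12 × 1.556 = 18.67 → 19.
front: 19 × 1.556 = 29.56 → 30.
cuff: 10 × 1.556 = 15.56 → 16.

left front 19; front 30; cuff 16.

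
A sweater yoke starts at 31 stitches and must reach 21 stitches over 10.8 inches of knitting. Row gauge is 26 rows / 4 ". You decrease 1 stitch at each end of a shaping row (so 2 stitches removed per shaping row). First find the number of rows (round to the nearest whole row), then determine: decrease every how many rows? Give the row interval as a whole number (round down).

Decrease every 14th row.

Rows = 10.8 × 6.5 = 70.2 → 70 rows.
Stitches to remove: 10 → 5 shaping rows (at 2 st each).
70 / 5 = 14.00 → every 14 rows.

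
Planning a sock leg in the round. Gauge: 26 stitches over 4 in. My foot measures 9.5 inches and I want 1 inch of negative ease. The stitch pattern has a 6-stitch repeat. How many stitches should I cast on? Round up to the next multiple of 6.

Finished = 9.5 − 1 = 8.5 inches.
26 / 4 = 6.5 sts/in.
8.5 × 6.5 = 55.25 sts.
Next multiple of 6: 60.

60 stitches.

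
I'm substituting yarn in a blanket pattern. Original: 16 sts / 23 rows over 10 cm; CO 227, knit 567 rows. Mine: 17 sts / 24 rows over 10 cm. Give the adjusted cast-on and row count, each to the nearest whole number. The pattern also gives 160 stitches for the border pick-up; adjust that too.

Cast on 241 stitches; work 592 rows; border pick-up 170 stitches.

Stitches: 227 × 17/16 = 241.19 → 241.
Rows: 567 × 24/23 = 591.65 → 592.
border pick-up: 160 × 17/16 = 170.00 → 170.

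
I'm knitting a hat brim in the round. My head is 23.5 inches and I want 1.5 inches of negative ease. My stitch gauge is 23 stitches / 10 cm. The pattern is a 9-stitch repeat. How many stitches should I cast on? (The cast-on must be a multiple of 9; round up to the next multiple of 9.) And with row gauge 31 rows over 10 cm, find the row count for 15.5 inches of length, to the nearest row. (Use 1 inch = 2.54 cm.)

Finished = 23.5 − 1.5 = 22 inches.
22 inches × 2.54 = 55.88 cm.
23/10 = 2.3 sts per cm; 55.88 × 2.3 = 128.52 sts.
Next multiple of 9 → 135.
15.5 inches = 39.37 cm; × 3.1 = 122.05 → 122 rows.

Cast on 135 stitches; work 122 rows.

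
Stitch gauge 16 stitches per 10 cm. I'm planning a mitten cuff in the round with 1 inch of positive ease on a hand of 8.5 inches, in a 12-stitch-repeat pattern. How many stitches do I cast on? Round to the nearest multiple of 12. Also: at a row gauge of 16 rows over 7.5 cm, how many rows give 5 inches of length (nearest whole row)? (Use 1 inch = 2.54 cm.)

Finished = 8.5 + 1 = 9.5 inches.
9.5 inches × 2.54 = 24.13 cm.
16/10 = 1.6 sts per cm; 24.13 × 1.6 = 38.61 sts.
Nearest multiple of 12 → 36.
5 inches = 12.70 cm; × 2.133 = 27.09 → 27 rows.

Cast on 36 stitches; work 27 rows.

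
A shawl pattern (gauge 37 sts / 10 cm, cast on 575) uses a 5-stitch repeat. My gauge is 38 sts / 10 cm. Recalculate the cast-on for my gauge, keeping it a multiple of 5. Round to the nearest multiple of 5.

575 × 38 / 37 = 590.54.
Nearest multiple of 5: 590.

CO 590 sts.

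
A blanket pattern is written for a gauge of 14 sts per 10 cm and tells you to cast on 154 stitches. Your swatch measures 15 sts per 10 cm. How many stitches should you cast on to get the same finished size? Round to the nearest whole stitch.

CO 165 sts.

Scale factor = 15 / 14 = 1.071.
154 × 15 / 14 = 165.00 sts.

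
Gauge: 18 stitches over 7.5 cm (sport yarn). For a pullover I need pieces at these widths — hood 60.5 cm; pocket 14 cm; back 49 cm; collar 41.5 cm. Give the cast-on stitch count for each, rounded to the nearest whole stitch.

Rate = 18/7.5 = 2.4 sts per cm.
hood: 60.5 × 2.4 = 145.20 → 145.
pocket: 14 × 2.4 = 33.60 → 34.
back: 49 × 2.4 = 117.60 → 118.
collar: 41.5 × 2.4 = 99.60 → 100.

hood 145; pocket 34; back 118; collar 100.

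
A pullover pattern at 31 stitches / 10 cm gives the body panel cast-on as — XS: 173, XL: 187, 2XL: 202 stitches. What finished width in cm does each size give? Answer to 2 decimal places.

31/10 = 3.1 sts per cm.
XS: 173 / 3.1 = 55.806 → 55.81 cm.
XL: 187 / 3.1 = 60.323 → 60.32 cm.
2XL: 202 / 3.1 = 65.161 → 65.16 cm.

XS 55.81 cm; XL 60.32 cm; 2XL 65.16 cm.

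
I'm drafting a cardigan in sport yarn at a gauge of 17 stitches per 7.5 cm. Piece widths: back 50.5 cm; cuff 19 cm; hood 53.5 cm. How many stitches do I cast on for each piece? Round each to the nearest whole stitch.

back 114; cuff 43; hood 121.

Rate = 17/7.5 = 2.267 sts per cm.
back: 50.5 × 2.267 = 114.47 → 114.
cuff: 19 × 2.267 = 43.07 → 43.
hood: 53.5 × 2.267 = 121.27 → 121.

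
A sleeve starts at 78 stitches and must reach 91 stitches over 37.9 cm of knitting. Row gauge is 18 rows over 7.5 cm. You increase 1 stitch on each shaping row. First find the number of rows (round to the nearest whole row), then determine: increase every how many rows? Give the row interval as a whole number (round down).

Increase every 7th row.

Rows = 37.9 × 2.4 = 91.0 → 91 rows.
Stitches to add: 13 → 13 shaping rows (at 1 st each).
91 / 13 = 7.00 → every 7 rows.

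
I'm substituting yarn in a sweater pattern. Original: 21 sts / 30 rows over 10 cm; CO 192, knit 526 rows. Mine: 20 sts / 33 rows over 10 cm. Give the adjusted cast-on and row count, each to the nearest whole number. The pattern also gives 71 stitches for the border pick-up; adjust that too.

Cast on 183 stitches; work 579 rows; border pick-up 68 stitches.

Stitches: 192 × 20/21 = 182.86 → 183.
Rows: 526 × 33/30 = 578.60 → 579.
border pick-up: 71 × 20/21 = 67.62 → 68.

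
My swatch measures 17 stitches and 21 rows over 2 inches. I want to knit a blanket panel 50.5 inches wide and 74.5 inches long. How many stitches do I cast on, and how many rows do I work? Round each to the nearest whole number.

Stitch gauge = 17/2 = 8.5 sts/in; 50.5 × 8.5 = 429.25 → 429 sts.
Row gauge = 21/2 = 10.5 rows/in; 74.5 × 10.5 = 782.25 → 782 rows.

Cast on 429 stitches and work 782 rows.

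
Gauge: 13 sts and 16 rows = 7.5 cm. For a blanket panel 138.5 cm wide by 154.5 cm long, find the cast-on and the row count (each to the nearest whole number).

Stitch gauge = 13/7.5 = 1.733 sts/cm; 138.5 × 1.733 = 240.07 → 240 sts.
Row gauge = 16/7.5 = 2.133 rows/cm; 154.5 × 2.133 = 329.60 → 330 rows.

Cast on 240 stitches and work 330 rows.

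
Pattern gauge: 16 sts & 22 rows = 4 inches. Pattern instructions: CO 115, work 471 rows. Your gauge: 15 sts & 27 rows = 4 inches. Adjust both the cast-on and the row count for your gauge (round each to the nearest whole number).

Cast on 108 stitches; work 578 rows.

Stitches: 115 × 15/16 = 107.81 → 108.
Rows: 471 × 27/22 = 578.05 → 578.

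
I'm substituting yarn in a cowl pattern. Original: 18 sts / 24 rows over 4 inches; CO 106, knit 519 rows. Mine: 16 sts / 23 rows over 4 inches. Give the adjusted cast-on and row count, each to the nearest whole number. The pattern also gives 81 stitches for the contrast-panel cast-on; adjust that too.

Cast on 94 stitches; work 497 rows; contrast-panel cast-on 72 stitches.

Stitches: 106 × 16/18 = 94.22 → 94.
Rows: 519 × 23/24 = 497.38 → 497.
contrast-panel cast-on: 81 × 16/18 = 72.00 → 72.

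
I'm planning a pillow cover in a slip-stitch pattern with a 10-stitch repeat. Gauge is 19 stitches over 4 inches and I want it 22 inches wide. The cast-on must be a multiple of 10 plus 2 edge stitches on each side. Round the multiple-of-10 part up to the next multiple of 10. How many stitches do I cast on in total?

CO 114 sts.

19 / 4 = 4.75 sts per inch.
22 × 4.75 = 104.50 sts.
Less 4 edge sts → 100.50 for the repeat.
Next multiple of 10: 110.
Add back 4 edge sts → 114.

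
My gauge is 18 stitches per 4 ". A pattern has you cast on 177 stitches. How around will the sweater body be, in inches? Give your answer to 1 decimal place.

39.3 inches.

18 stitches / 4 inch = 4.5 stitches per inch.
177 / 4.5 = 39.33 inches.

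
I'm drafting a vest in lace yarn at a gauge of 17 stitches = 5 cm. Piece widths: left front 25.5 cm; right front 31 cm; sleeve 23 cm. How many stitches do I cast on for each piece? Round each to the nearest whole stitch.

Rate = 17/5 = 3.4 sts per cm.
left front: 25.5 × 3.4 = 86.70 → 87.
right front: 31 × 3.4 = 105.40 → 105.
sleeve: 23 × 3.4 = 78.20 → 78.

left front 87; right front 105; sleeve 78.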